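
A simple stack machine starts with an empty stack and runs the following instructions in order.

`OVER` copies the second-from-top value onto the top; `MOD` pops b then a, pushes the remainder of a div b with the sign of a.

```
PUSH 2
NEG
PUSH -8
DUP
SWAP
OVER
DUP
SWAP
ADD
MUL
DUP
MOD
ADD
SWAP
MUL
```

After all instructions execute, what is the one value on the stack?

16

PUSH 2  -> [2]
NEG     -> [-2]
PUSH -8 -> [-2, -8]
DUP     -> [-2, -8, -8]
SWAP    -> [-2, -8, -8]
OVER    -> [-2, -8, -8, -8]
DUP     -> [-2, -8, -8, -8, -8]
SWAP    -> [-2, -8, -8, -8, -8]
ADD     -> [-2, -8, -8, -16]
MUL     -> [-2, -8, 128]
DUP     -> [-2, -8, 128, 128]
MOD     -> [-2, -8, 0]
ADD     -> [-2, -8]
SWAP    -> [-8, -2]
MUL     -> [16]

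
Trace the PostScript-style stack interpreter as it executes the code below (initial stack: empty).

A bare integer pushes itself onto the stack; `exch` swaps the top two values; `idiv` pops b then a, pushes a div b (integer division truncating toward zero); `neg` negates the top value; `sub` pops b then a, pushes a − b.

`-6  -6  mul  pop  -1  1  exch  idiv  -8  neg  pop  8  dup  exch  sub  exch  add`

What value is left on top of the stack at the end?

-6    [-6]
-6    [-6, -6]
mul   [36]
pop   []
-1    [-1]
1     [-1, 1]
exch  [1, -1]
idiv  [-1]
-8    [-1, -8]
neg   [-1, 8]
pop   [-1]
8     [-1, 8]
dup   [-1, 8, 8]
exch  [-1, 8, 8]
sub   [-1, 0]
exch  [0, -1]
add   [-1]

-1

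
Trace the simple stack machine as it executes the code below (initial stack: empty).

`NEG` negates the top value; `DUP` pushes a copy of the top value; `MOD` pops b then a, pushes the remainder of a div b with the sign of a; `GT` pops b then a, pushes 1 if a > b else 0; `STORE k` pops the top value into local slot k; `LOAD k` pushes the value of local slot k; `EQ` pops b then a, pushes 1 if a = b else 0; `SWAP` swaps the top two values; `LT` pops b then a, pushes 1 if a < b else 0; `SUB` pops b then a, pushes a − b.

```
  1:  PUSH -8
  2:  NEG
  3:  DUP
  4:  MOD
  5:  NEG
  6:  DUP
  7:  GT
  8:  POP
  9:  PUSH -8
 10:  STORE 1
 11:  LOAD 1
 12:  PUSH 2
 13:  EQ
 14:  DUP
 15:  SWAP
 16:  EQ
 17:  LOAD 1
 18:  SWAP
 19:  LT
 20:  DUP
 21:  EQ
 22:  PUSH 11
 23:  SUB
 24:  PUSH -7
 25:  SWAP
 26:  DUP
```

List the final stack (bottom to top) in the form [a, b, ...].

[-7, -10, -10]

PUSH -8  [-8]
NEG      [8]
DUP      [8, 8]
MOD      [0]
NEG      [0]
DUP      [0, 0]
GT       [0]
POP      []
PUSH -8  [-8]
STORE 1  []
LOAD 1   [-8]
PUSH 2   [-8, 2]
EQ       [0]
DUP      [0, 0]
SWAP     [0, 0]
EQ       [1]
LOAD 1   [1, -8]
SWAP     [-8, 1]
LT       [1]
DUP      [1, 1]
EQ       [1]
PUSH 11  [1, 11]
SUB      [-10]
PUSH -7  [-10, -7]
SWAP     [-7, -10]
DUP      [-7, -10, -10]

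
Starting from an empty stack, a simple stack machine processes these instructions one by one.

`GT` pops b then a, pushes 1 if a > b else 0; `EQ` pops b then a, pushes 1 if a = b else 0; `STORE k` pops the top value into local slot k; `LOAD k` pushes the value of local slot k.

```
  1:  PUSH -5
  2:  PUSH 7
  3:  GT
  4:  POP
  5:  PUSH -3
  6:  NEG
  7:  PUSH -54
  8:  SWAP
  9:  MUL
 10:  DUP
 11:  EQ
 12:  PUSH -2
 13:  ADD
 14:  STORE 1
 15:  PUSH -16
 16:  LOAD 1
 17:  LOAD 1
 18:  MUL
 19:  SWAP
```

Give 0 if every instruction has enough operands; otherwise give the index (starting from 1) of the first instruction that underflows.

PUSH -5   -5
PUSH 7    -5 7
GT        0
POP       (empty)
PUSH -3   -3
NEG       3
PUSH -54  3 -54
SWAP      -54 3
MUL       -162
DUP       -162 -162
EQ        1
PUSH -2   1 -2
ADD       -1
STORE 1   (empty)
PUSH -16  -16
LOAD 1    -16 -1
LOAD 1    -16 -1 -1
MUL       -16 1
SWAP      1 -16

0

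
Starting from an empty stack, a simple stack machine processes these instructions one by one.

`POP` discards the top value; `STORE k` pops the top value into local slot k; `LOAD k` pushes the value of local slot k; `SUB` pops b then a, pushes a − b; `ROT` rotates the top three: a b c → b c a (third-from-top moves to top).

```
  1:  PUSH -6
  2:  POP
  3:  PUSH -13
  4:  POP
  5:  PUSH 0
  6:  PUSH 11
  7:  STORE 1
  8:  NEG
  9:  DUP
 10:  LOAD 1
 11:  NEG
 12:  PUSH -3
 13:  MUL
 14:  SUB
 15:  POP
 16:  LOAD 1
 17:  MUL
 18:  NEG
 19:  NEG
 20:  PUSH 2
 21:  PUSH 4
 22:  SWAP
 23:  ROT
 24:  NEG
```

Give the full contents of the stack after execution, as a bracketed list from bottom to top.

[4, 2, 0]

PUSH -6  -> [-6]
POP      -> []
PUSH -13 -> [-13]
POP      -> []
PUSH 0   -> [0]
PUSH 11  -> [0, 11]
STORE 1  -> [0]
NEG      -> [0]
DUP      -> [0, 0]
LOAD 1   -> [0, 0, 11]
NEG      -> [0, 0, -11]
PUSH -3  -> [0, 0, -11, -3]
MUL      -> [0, 0, 33]
SUB      -> [0, -33]
POP      -> [0]
LOAD 1   -> [0, 11]
MUL      -> [0]
NEG      -> [0]
NEG      -> [0]
PUSH 2   -> [0, 2]
PUSH 4   -> [0, 2, 4]
SWAP     -> [0, 4, 2]
ROT      -> [4, 2, 0]
NEG      -> [4, 2, 0]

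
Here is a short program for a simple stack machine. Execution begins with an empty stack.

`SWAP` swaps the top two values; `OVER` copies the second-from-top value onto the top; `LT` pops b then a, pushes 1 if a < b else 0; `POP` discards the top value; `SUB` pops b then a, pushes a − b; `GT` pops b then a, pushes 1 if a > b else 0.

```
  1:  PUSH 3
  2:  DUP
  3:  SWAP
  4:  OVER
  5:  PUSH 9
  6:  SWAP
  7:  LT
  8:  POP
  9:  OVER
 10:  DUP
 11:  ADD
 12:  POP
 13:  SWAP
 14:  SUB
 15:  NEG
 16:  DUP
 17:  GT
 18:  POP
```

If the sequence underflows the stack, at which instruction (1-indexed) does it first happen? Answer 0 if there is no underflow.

PUSH 3  3
DUP     3 3
SWAP    3 3
OVER    3 3 3
PUSH 9  3 3 3 9
SWAP    3 3 9 3
LT      3 3 0
POP     3 3
OVER    3 3 3
DUP     3 3 3 3
ADD     3 3 6
POP     3 3
SWAP    3 3
SUB     0
NEG     0
DUP     0 0
GT      0
POP     (empty)

0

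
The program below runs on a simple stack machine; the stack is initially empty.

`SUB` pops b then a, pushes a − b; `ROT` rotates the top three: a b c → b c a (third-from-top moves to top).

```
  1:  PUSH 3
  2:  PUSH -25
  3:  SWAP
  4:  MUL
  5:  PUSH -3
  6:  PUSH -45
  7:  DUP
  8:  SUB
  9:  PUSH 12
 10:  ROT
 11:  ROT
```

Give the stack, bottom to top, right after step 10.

[-75, 0, 12, -3]

PUSH 3    3
PUSH -25  3 -25
SWAP      -25 3
MUL       -75
PUSH -3   -75 -3
PUSH -45  -75 -3 -45
DUP       -75 -3 -45 -45
SUB       -75 -3 0
PUSH 12   -75 -3 0 12
ROT       -75 0 12 -3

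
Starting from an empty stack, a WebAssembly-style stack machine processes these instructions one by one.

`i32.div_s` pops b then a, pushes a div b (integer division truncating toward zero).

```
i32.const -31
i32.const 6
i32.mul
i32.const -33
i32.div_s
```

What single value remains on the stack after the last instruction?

5

i32.const -31 -> -31
i32.const 6   -> -31 6
i32.mul       -> -186
i32.const -33 -> -186 -33
i32.div_s     -> 5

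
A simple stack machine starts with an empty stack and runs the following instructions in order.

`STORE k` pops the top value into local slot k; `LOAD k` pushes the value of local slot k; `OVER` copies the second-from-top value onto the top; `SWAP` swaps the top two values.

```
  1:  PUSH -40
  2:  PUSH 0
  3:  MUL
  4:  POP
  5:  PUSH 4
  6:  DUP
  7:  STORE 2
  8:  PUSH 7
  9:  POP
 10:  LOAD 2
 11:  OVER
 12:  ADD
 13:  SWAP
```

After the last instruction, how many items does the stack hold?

PUSH -40 -> [-40]
PUSH 0   -> [-40, 0]
MUL      -> [0]
POP      -> []
PUSH 4   -> [4]
DUP      -> [4, 4]
STORE 2  -> [4]
PUSH 7   -> [4, 7]
POP      -> [4]
LOAD 2   -> [4, 4]
OVER     -> [4, 4, 4]
ADD      -> [4, 8]
SWAP     -> [8, 4]

2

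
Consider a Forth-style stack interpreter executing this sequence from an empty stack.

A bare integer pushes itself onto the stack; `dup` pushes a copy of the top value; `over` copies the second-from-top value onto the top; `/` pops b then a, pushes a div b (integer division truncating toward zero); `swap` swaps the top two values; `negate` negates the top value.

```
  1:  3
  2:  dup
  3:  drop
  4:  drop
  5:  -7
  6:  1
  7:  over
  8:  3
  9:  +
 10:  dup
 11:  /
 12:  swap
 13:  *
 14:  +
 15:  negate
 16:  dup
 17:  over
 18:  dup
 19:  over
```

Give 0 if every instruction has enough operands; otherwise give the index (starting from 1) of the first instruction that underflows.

3      → [3]
dup    → [3, 3]
drop   → [3]
drop   → []
-7     → [-7]
1      → [-7, 1]
over   → [-7, 1, -7]
3      → [-7, 1, -7, 3]
+      → [-7, 1, -4]
dup    → [-7, 1, -4, -4]
/      → [-7, 1, 1]
swap   → [-7, 1, 1]
*      → [-7, 1]
+      → [-6]
negate → [6]
dup    → [6, 6]
over   → [6, 6, 6]
dup    → [6, 6, 6, 6]
over   → [6, 6, 6, 6, 6]

0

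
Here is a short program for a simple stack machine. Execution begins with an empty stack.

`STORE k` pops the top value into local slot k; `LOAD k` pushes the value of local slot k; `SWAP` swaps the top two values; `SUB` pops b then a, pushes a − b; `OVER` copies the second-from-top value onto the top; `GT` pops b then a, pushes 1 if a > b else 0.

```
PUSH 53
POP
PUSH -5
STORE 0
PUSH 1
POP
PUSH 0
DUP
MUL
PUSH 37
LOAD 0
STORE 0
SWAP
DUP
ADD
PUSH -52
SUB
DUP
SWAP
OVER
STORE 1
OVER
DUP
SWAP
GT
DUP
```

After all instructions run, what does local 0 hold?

PUSH 53  : [53]
POP      : []
PUSH -5  : [-5]
STORE 0  : []
PUSH 1   : [1]
POP      : []
PUSH 0   : [0]
DUP      : [0, 0]
MUL      : [0]
PUSH 37  : [0, 37]
LOAD 0   : [0, 37, -5]
STORE 0  : [0, 37]
SWAP     : [37, 0]
DUP      : [37, 0, 0]
ADD      : [37, 0]
PUSH -52 : [37, 0, -52]
SUB      : [37, 52]
DUP      : [37, 52, 52]
SWAP     : [37, 52, 52]
OVER     : [37, 52, 52, 52]
STORE 1  : [37, 52, 52]
OVER     : [37, 52, 52, 52]
DUP      : [37, 52, 52, 52, 52]
SWAP     : [37, 52, 52, 52, 52]
GT       : [37, 52, 52, 0]
DUP      : [37, 52, 52, 0, 0]

-5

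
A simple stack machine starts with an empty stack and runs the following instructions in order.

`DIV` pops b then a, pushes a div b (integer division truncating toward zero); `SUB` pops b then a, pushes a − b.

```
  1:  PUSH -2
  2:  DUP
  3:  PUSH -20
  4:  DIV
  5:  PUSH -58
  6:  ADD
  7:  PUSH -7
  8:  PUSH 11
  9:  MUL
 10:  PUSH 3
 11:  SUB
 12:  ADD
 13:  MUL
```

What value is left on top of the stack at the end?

276

PUSH -2  → [-2]
DUP      → [-2, -2]
PUSH -20 → [-2, -2, -20]
DIV      → [-2, 0]
PUSH -58 → [-2, 0, -58]
ADD      → [-2, -58]
PUSH -7  → [-2, -58, -7]
PUSH 11  → [-2, -58, -7, 11]
MUL      → [-2, -58, -77]
PUSH 3   → [-2, -58, -77, 3]
SUB      → [-2, -58, -80]
ADD      → [-2, -138]
MUL      → [276]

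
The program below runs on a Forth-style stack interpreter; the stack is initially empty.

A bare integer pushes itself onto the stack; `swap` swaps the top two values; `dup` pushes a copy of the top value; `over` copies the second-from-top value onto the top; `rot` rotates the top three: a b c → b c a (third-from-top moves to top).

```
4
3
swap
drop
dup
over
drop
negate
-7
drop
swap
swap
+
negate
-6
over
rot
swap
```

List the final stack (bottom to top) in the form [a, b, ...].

[-6, 0, 0]

4      → [4]
3      → [4, 3]
swap   → [3, 4]
drop   → [3]
dup    → [3, 3]
over   → [3, 3, 3]
drop   → [3, 3]
negate → [3, -3]
-7     → [3, -3, -7]
drop   → [3, -3]
swap   → [-3, 3]
swap   → [3, -3]
+      → [0]
negate → [0]
-6     → [0, -6]
over   → [0, -6, 0]
rot    → [-6, 0, 0]
swap   → [-6, 0, 0]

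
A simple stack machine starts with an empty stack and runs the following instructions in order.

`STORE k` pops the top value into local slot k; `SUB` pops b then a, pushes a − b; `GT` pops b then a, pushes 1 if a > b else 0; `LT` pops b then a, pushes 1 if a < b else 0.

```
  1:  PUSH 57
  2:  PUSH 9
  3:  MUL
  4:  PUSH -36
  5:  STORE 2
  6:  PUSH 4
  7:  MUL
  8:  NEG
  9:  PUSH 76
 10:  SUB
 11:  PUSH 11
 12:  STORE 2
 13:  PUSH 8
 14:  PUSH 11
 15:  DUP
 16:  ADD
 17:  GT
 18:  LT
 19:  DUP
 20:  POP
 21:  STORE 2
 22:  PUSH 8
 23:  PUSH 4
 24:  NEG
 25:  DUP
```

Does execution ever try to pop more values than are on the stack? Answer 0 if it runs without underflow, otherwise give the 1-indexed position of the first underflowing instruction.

0

PUSH 57  -> [57]
PUSH 9   -> [57, 9]
MUL      -> [513]
PUSH -36 -> [513, -36]
STORE 2  -> [513]
PUSH 4   -> [513, 4]
MUL      -> [2052]
NEG      -> [-2052]
PUSH 76  -> [-2052, 76]
SUB      -> [-2128]
PUSH 11  -> [-2128, 11]
STORE 2  -> [-2128]
PUSH 8   -> [-2128, 8]
PUSH 11  -> [-2128, 8, 11]
DUP      -> [-2128, 8, 11, 11]
ADD      -> [-2128, 8, 22]
GT       -> [-2128, 0]
LT       -> [1]
DUP      -> [1, 1]
POP      -> [1]
STORE 2  -> []
PUSH 8   -> [8]
PUSH 4   -> [8, 4]
NEG      -> [8, -4]
DUP      -> [8, -4, -4]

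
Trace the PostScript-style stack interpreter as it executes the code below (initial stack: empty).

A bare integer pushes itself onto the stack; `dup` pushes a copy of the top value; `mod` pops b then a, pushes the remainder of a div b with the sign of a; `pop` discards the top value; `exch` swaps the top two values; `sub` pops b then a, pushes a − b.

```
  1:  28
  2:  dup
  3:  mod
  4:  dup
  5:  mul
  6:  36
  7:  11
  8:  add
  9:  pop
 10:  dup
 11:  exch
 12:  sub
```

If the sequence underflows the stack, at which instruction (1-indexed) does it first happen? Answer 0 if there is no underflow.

28   → [28]
dup  → [28, 28]
mod  → [0]
dup  → [0, 0]
mul  → [0]
36   → [0, 36]
11   → [0, 36, 11]
add  → [0, 47]
pop  → [0]
dup  → [0, 0]
exch → [0, 0]
sub  → [0]

0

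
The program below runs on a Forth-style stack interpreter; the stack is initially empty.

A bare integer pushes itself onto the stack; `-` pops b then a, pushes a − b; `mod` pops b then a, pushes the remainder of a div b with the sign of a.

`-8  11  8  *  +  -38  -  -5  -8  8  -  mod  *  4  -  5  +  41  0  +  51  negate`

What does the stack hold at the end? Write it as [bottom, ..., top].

[-589, 41, -51]

-8     → -8
11     → -8 11
8      → -8 11 8
*      → -8 88
+      → 80
-38    → 80 -38
-      → 118
-5     → 118 -5
-8     → 118 -5 -8
8      → 118 -5 -8 8
-      → 118 -5 -16
mod    → 118 -5
*      → -590
4      → -590 4
-      → -594
5      → -594 5
+      → -589
41     → -589 41
0      → -589 41 0
+      → -589 41
51     → -589 41 51
negate → -589 41 -51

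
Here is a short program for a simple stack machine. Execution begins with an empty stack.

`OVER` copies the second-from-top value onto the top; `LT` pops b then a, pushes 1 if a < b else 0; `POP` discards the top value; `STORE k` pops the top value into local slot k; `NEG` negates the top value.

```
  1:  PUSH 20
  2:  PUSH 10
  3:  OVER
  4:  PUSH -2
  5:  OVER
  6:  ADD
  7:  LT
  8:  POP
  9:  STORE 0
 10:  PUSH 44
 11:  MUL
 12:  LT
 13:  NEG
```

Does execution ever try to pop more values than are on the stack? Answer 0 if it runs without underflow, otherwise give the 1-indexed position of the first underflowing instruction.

PUSH 20 -> 20
PUSH 10 -> 20 10
OVER    -> 20 10 20
PUSH -2 -> 20 10 20 -2
OVER    -> 20 10 20 -2 20
ADD     -> 20 10 20 18
LT      -> 20 10 0
POP     -> 20 10
STORE 0 -> 20
PUSH 44 -> 20 44
MUL     -> 880
LT  — needs 2 operands, stack has 1 → underflow

12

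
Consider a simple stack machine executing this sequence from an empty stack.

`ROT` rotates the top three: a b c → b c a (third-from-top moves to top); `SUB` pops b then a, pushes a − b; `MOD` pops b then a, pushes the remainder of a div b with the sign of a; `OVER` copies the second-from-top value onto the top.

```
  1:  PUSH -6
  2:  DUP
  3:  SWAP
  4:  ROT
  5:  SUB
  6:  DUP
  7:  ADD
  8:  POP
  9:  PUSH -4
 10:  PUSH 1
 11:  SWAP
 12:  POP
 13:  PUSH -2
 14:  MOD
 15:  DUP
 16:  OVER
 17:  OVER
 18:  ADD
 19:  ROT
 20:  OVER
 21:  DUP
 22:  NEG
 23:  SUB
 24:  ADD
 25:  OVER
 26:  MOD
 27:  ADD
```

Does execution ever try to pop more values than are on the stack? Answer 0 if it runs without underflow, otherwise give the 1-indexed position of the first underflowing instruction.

4

PUSH -6 -> [-6]
DUP     -> [-6, -6]
SWAP    -> [-6, -6]
ROT  — needs 3 operands, stack has 2 → underflow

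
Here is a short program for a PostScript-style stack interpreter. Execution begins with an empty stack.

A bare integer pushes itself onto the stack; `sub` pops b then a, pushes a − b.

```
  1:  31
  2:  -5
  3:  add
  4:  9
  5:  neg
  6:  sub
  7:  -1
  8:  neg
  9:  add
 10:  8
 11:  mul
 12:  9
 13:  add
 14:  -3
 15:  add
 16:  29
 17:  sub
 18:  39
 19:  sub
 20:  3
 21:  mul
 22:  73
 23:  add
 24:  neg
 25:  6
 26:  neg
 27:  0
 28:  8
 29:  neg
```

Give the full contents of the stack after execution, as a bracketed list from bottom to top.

31  -> [31]
-5  -> [31, -5]
add -> [26]
9   -> [26, 9]
neg -> [26, -9]
sub -> [35]
-1  -> [35, -1]
neg -> [35, 1]
add -> [36]
8   -> [36, 8]
mul -> [288]
9   -> [288, 9]
add -> [297]
-3  -> [297, -3]
add -> [294]
29  -> [294, 29]
sub -> [265]
39  -> [265, 39]
sub -> [226]
3   -> [226, 3]
mul -> [678]
73  -> [678, 73]
add -> [751]
neg -> [-751]
6   -> [-751, 6]
neg -> [-751, -6]
0   -> [-751, -6, 0]
8   -> [-751, -6, 0, 8]
neg -> [-751, -6, 0, -8]

[-751, -6, 0, -8]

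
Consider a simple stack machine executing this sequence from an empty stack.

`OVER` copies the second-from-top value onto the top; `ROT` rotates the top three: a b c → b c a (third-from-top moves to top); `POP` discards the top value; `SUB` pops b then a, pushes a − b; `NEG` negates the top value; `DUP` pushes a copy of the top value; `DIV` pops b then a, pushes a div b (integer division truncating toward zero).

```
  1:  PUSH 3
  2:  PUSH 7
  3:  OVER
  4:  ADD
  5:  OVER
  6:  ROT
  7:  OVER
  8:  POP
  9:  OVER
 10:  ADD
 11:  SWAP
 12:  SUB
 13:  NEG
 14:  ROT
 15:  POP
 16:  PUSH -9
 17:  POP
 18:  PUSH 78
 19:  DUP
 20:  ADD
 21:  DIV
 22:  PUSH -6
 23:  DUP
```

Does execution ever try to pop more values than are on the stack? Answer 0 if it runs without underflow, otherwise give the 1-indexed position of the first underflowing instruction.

PUSH 3 -> [3]
PUSH 7 -> [3, 7]
OVER   -> [3, 7, 3]
ADD    -> [3, 10]
OVER   -> [3, 10, 3]
ROT    -> [10, 3, 3]
OVER   -> [10, 3, 3, 3]
POP    -> [10, 3, 3]
OVER   -> [10, 3, 3, 3]
ADD    -> [10, 3, 6]
SWAP   -> [10, 6, 3]
SUB    -> [10, 3]
NEG    -> [10, -3]
ROT  — needs 3 operands, stack has 2 → underflow

14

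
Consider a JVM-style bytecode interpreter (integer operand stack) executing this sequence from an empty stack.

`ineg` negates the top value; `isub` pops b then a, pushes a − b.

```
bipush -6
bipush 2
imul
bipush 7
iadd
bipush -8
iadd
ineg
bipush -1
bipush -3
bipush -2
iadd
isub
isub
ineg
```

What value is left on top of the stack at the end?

bipush -6  -6
bipush 2   -6 2
imul       -12
bipush 7   -12 7
iadd       -5
bipush -8  -5 -8
iadd       -13
ineg       13
bipush -1  13 -1
bipush -3  13 -1 -3
bipush -2  13 -1 -3 -2
iadd       13 -1 -5
isub       13 4
isub       9
ineg       -9

-9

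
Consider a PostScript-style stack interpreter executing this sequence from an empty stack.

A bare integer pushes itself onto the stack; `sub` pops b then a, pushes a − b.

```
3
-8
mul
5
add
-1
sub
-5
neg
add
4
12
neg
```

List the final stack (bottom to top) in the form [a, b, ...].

[-13, 4, -12]

3    3
-8   3 -8
mul  -24
5    -24 5
add  -19
-1   -19 -1
sub  -18
-5   -18 -5
neg  -18 5
add  -13
4    -13 4
12   -13 4 12
neg  -13 4 -12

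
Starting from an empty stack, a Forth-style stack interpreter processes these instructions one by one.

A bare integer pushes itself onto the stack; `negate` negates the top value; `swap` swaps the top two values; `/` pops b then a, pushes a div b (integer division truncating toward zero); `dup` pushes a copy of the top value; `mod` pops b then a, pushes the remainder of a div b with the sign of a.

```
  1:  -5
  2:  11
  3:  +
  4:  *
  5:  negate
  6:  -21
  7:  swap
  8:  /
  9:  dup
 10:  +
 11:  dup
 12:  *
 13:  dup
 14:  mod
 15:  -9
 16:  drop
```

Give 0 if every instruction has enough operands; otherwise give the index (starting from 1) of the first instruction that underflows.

4

-5 -> -5
11 -> -5 11
+  -> 6
*  — needs 2 operands, stack has 1 → underflow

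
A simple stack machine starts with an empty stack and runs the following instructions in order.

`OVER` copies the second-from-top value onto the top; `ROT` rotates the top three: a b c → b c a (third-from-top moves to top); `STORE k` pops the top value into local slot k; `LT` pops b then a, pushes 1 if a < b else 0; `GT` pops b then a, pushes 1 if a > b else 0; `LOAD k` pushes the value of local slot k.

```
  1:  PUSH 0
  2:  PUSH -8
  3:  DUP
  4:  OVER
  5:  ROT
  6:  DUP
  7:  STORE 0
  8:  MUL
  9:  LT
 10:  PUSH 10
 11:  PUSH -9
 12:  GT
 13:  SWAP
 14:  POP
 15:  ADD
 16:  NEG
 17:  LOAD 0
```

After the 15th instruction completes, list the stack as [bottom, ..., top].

PUSH 0  : [0]
PUSH -8 : [0, -8]
DUP     : [0, -8, -8]
OVER    : [0, -8, -8, -8]
ROT     : [0, -8, -8, -8]
DUP     : [0, -8, -8, -8, -8]
STORE 0 : [0, -8, -8, -8]
MUL     : [0, -8, 64]
LT      : [0, 1]
PUSH 10 : [0, 1, 10]
PUSH -9 : [0, 1, 10, -9]
GT      : [0, 1, 1]
SWAP    : [0, 1, 1]
POP     : [0, 1]
ADD     : [1]

[1]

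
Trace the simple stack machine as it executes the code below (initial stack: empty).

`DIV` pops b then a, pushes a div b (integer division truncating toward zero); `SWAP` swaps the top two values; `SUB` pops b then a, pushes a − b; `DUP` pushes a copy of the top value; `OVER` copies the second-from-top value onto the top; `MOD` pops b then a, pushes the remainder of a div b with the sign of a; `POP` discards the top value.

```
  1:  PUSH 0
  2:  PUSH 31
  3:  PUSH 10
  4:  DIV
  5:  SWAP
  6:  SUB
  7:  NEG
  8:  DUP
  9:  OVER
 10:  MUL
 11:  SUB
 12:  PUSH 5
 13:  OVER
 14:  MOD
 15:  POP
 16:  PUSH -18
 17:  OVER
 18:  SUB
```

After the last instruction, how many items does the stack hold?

PUSH 0   → 0
PUSH 31  → 0 31
PUSH 10  → 0 31 10
DIV      → 0 3
SWAP     → 3 0
SUB      → 3
NEG      → -3
DUP      → -3 -3
OVER     → -3 -3 -3
MUL      → -3 9
SUB      → -12
PUSH 5   → -12 5
OVER     → -12 5 -12
MOD      → -12 5
POP      → -12
PUSH -18 → -12 -18
OVER     → -12 -18 -12
SUB      → -12 -6

2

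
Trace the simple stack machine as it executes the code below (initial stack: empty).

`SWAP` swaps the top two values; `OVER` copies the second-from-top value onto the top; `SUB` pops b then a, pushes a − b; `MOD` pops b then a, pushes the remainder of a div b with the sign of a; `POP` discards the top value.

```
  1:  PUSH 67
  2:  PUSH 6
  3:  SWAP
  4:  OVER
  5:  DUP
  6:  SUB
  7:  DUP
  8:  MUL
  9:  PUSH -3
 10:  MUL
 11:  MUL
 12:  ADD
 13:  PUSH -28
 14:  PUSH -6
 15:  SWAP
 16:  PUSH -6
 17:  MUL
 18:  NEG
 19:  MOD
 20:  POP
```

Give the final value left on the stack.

PUSH 67  : 67
PUSH 6   : 67 6
SWAP     : 6 67
OVER     : 6 67 6
DUP      : 6 67 6 6
SUB      : 6 67 0
DUP      : 6 67 0 0
MUL      : 6 67 0
PUSH -3  : 6 67 0 -3
MUL      : 6 67 0
MUL      : 6 0
ADD      : 6
PUSH -28 : 6 -28
PUSH -6  : 6 -28 -6
SWAP     : 6 -6 -28
PUSH -6  : 6 -6 -28 -6
MUL      : 6 -6 168
NEG      : 6 -6 -168
MOD      : 6 -6
POP      : 6

6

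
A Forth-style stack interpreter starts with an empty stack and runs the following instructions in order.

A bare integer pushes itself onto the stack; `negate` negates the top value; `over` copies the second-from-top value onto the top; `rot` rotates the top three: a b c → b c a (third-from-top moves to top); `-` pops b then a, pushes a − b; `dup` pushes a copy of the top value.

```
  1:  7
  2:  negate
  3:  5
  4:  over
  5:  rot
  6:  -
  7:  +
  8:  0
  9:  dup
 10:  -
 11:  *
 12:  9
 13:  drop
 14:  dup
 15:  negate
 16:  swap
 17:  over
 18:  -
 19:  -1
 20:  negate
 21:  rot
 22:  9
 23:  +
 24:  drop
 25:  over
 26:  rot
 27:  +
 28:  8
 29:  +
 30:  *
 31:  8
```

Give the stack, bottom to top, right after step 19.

7      -> [7]
negate -> [-7]
5      -> [-7, 5]
over   -> [-7, 5, -7]
rot    -> [5, -7, -7]
-      -> [5, 0]
+      -> [5]
0      -> [5, 0]
dup    -> [5, 0, 0]
-      -> [5, 0]
*      -> [0]
9      -> [0, 9]
drop   -> [0]
dup    -> [0, 0]
negate -> [0, 0]
swap   -> [0, 0]
over   -> [0, 0, 0]
-      -> [0, 0]
-1     -> [0, 0, -1]

[0, 0, -1]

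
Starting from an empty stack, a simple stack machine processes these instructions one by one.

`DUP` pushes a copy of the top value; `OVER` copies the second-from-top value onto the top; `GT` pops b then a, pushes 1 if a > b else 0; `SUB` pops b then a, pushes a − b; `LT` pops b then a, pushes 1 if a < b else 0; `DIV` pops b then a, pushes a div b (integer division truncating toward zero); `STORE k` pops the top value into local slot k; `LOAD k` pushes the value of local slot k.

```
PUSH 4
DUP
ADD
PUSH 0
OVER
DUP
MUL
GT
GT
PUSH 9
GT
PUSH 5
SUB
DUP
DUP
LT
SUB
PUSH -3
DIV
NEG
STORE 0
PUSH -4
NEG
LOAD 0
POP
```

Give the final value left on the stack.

4

PUSH 4  -> 4
DUP     -> 4 4
ADD     -> 8
PUSH 0  -> 8 0
OVER    -> 8 0 8
DUP     -> 8 0 8 8
MUL     -> 8 0 64
GT      -> 8 0
GT      -> 1
PUSH 9  -> 1 9
GT      -> 0
PUSH 5  -> 0 5
SUB     -> -5
DUP     -> -5 -5
DUP     -> -5 -5 -5
LT      -> -5 0
SUB     -> -5
PUSH -3 -> -5 -3
DIV     -> 1
NEG     -> -1
STORE 0 -> (empty)
PUSH -4 -> -4
NEG     -> 4
LOAD 0  -> 4 -1
POP     -> 4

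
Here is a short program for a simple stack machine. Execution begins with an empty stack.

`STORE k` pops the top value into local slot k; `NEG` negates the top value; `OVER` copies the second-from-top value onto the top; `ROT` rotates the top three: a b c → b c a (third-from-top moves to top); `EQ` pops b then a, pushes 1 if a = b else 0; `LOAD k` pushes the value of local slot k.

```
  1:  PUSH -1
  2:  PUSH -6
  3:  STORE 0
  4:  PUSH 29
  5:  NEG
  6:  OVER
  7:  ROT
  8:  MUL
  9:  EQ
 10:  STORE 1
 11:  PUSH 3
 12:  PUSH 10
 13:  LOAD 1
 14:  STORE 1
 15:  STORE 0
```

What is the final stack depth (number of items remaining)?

1

PUSH -1  [-1]
PUSH -6  [-1, -6]
STORE 0  [-1]
PUSH 29  [-1, 29]
NEG      [-1, -29]
OVER     [-1, -29, -1]
ROT      [-29, -1, -1]
MUL      [-29, 1]
EQ       [0]
STORE 1  []
PUSH 3   [3]
PUSH 10  [3, 10]
LOAD 1   [3, 10, 0]
STORE 1  [3, 10]
STORE 0  [3]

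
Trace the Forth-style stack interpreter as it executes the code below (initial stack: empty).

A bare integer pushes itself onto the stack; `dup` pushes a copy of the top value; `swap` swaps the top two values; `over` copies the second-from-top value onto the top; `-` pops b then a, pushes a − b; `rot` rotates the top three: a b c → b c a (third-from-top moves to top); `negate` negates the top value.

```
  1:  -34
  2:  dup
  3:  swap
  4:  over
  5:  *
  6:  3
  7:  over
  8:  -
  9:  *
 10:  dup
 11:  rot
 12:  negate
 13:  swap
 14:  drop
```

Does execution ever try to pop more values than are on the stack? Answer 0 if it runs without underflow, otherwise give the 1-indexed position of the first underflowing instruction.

0

-34    : [-34]
dup    : [-34, -34]
swap   : [-34, -34]
over   : [-34, -34, -34]
*      : [-34, 1156]
3      : [-34, 1156, 3]
over   : [-34, 1156, 3, 1156]
-      : [-34, 1156, -1153]
*      : [-34, -1332868]
dup    : [-34, -1332868, -1332868]
rot    : [-1332868, -1332868, -34]
negate : [-1332868, -1332868, 34]
swap   : [-1332868, 34, -1332868]
drop   : [-1332868, 34]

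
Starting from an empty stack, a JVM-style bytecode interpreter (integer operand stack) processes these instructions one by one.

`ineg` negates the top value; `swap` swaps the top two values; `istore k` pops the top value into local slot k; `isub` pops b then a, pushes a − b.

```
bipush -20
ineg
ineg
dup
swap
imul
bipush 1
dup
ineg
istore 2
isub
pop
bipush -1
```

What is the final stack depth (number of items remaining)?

1

bipush -20 : -20
ineg       : 20
ineg       : -20
dup        : -20 -20
swap       : -20 -20
imul       : 400
bipush 1   : 400 1
dup        : 400 1 1
ineg       : 400 1 -1
istore 2   : 400 1
isub       : 399
pop        : (empty)
bipush -1  : -1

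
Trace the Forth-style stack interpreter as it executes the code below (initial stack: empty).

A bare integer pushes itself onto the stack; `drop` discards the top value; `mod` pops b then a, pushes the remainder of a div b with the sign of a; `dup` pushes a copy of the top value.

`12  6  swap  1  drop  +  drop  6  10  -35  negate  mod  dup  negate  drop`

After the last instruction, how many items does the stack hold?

12     → [12]
6      → [12, 6]
swap   → [6, 12]
1      → [6, 12, 1]
drop   → [6, 12]
+      → [18]
drop   → []
6      → [6]
10     → [6, 10]
-35    → [6, 10, -35]
negate → [6, 10, 35]
mod    → [6, 10]
dup    → [6, 10, 10]
negate → [6, 10, -10]
drop   → [6, 10]

2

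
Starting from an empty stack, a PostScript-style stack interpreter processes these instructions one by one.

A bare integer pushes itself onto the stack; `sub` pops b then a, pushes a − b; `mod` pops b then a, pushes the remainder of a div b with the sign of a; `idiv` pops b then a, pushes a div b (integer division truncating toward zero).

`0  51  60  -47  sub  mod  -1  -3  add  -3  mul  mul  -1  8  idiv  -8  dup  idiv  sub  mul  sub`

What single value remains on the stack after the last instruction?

0    -> [0]
51   -> [0, 51]
60   -> [0, 51, 60]
-47  -> [0, 51, 60, -47]
sub  -> [0, 51, 107]
mod  -> [0, 51]
-1   -> [0, 51, -1]
-3   -> [0, 51, -1, -3]
add  -> [0, 51, -4]
-3   -> [0, 51, -4, -3]
mul  -> [0, 51, 12]
mul  -> [0, 612]
-1   -> [0, 612, -1]
8    -> [0, 612, -1, 8]
idiv -> [0, 612, 0]
-8   -> [0, 612, 0, -8]
dup  -> [0, 612, 0, -8, -8]
idiv -> [0, 612, 0, 1]
sub  -> [0, 612, -1]
mul  -> [0, -612]
sub  -> [612]

612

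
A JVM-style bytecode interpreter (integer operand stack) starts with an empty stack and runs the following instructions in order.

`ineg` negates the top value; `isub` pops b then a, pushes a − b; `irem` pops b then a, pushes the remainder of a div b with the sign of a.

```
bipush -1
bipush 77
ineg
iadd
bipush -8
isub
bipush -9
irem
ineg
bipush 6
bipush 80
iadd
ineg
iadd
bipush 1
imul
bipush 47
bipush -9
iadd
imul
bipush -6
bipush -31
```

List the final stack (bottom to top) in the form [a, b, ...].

bipush -1   [-1]
bipush 77   [-1, 77]
ineg        [-1, -77]
iadd        [-78]
bipush -8   [-78, -8]
isub        [-70]
bipush -9   [-70, -9]
irem        [-7]
ineg        [7]
bipush 6    [7, 6]
bipush 80   [7, 6, 80]
iadd        [7, 86]
ineg        [7, -86]
iadd        [-79]
bipush 1    [-79, 1]
imul        [-79]
bipush 47   [-79, 47]
bipush -9   [-79, 47, -9]
iadd        [-79, 38]
imul        [-3002]
bipush -6   [-3002, -6]
bipush -31  [-3002, -6, -31]

[-3002, -6, -31]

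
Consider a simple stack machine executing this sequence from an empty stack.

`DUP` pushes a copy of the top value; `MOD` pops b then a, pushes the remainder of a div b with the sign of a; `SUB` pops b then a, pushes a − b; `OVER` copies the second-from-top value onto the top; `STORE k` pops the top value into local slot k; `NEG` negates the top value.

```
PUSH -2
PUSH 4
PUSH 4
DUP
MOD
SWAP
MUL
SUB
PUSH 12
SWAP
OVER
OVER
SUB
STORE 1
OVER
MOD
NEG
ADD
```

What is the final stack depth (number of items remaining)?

PUSH -2  [-2]
PUSH 4   [-2, 4]
PUSH 4   [-2, 4, 4]
DUP      [-2, 4, 4, 4]
MOD      [-2, 4, 0]
SWAP     [-2, 0, 4]
MUL      [-2, 0]
SUB      [-2]
PUSH 12  [-2, 12]
SWAP     [12, -2]
OVER     [12, -2, 12]
OVER     [12, -2, 12, -2]
SUB      [12, -2, 14]
STORE 1  [12, -2]
OVER     [12, -2, 12]
MOD      [12, -2]
NEG      [12, 2]
ADD      [14]

1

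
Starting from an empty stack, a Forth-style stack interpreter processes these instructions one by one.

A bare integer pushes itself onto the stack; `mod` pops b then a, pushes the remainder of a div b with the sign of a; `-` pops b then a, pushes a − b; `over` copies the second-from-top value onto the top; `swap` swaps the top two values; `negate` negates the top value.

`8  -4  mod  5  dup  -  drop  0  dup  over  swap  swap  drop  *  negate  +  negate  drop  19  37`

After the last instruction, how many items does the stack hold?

2

8       8
-4      8 -4
mod     0
5       0 5
dup     0 5 5
-       0 0
drop    0
0       0 0
dup     0 0 0
over    0 0 0 0
swap    0 0 0 0
swap    0 0 0 0
drop    0 0 0
*       0 0
negate  0 0
+       0
negate  0
drop    (empty)
19      19
37      19 37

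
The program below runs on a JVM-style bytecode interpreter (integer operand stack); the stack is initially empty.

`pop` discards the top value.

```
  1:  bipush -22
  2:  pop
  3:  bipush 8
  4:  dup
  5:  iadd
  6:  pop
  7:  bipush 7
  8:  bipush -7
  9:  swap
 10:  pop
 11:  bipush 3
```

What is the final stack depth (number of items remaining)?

2

bipush -22  -22
pop         (empty)
bipush 8    8
dup         8 8
iadd        16
pop         (empty)
bipush 7    7
bipush -7   7 -7
swap        -7 7
pop         -7
bipush 3    -7 3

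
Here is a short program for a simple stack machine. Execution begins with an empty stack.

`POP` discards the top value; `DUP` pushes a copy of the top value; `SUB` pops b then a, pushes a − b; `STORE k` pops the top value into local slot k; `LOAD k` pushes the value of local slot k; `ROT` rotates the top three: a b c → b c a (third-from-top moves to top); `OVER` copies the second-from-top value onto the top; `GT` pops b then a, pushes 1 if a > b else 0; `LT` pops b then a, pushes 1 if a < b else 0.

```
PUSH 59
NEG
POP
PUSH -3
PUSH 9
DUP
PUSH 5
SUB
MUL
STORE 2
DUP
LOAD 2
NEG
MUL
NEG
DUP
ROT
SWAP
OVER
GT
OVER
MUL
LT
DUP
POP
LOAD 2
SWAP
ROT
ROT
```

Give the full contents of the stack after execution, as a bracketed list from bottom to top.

PUSH 59 : 59
NEG     : -59
POP     : (empty)
PUSH -3 : -3
PUSH 9  : -3 9
DUP     : -3 9 9
PUSH 5  : -3 9 9 5
SUB     : -3 9 4
MUL     : -3 36
STORE 2 : -3
DUP     : -3 -3
LOAD 2  : -3 -3 36
NEG     : -3 -3 -36
MUL     : -3 108
NEG     : -3 -108
DUP     : -3 -108 -108
ROT     : -108 -108 -3
SWAP    : -108 -3 -108
OVER    : -108 -3 -108 -3
GT      : -108 -3 0
OVER    : -108 -3 0 -3
MUL     : -108 -3 0
LT      : -108 1
DUP     : -108 1 1
POP     : -108 1
LOAD 2  : -108 1 36
SWAP    : -108 36 1
ROT     : 36 1 -108
ROT     : 1 -108 36

[1, -108, 36]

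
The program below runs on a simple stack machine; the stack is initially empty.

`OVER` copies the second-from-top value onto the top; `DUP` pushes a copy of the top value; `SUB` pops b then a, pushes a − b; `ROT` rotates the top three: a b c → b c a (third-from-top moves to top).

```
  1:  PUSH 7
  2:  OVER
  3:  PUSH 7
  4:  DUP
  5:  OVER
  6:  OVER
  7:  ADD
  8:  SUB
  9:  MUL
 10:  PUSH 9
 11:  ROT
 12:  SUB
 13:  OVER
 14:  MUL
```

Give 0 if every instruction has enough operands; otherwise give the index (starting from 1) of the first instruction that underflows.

PUSH 7 -> [7]
OVER  — needs 2 operands, stack has 1 → underflow

2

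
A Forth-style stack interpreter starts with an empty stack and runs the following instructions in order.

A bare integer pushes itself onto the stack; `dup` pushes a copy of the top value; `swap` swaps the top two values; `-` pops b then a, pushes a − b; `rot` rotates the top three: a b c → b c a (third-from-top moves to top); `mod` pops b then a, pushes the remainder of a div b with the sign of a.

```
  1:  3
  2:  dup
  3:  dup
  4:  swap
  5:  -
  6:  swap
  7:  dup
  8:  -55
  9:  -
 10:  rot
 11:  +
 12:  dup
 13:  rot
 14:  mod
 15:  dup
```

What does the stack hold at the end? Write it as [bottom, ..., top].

3    → [3]
dup  → [3, 3]
dup  → [3, 3, 3]
swap → [3, 3, 3]
-    → [3, 0]
swap → [0, 3]
dup  → [0, 3, 3]
-55  → [0, 3, 3, -55]
-    → [0, 3, 58]
rot  → [3, 58, 0]
+    → [3, 58]
dup  → [3, 58, 58]
rot  → [58, 58, 3]
mod  → [58, 1]
dup  → [58, 1, 1]

[58, 1, 1]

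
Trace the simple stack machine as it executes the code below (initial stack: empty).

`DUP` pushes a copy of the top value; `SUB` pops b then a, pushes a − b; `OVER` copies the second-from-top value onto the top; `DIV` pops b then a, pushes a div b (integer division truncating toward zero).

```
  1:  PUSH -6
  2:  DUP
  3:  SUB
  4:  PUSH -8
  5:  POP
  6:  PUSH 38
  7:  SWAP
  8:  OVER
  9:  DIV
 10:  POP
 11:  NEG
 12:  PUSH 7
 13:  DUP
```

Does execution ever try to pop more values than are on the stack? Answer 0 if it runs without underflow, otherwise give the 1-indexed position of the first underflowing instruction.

0

PUSH -6  -6
DUP      -6 -6
SUB      0
PUSH -8  0 -8
POP      0
PUSH 38  0 38
SWAP     38 0
OVER     38 0 38
DIV      38 0
POP      38
NEG      -38
PUSH 7   -38 7
DUP      -38 7 7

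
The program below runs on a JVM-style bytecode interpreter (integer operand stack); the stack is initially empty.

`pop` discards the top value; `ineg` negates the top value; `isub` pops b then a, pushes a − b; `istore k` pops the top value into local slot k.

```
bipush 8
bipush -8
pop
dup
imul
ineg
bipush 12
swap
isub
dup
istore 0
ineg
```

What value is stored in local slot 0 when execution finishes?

76

bipush 8  -> 8
bipush -8 -> 8 -8
pop       -> 8
dup       -> 8 8
imul      -> 64
ineg      -> -64
bipush 12 -> -64 12
swap      -> 12 -64
isub      -> 76
dup       -> 76 76
istore 0  -> 76
ineg      -> -76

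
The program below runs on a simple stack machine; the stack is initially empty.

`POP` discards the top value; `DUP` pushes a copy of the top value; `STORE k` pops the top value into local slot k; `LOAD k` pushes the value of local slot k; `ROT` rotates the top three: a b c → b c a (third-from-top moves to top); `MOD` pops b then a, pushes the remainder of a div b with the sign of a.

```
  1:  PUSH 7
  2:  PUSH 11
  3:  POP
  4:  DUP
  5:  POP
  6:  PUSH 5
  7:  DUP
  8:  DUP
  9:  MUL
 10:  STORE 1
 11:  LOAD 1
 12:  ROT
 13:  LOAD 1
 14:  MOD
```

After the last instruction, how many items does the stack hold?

3

PUSH 7   7
PUSH 11  7 11
POP      7
DUP      7 7
POP      7
PUSH 5   7 5
DUP      7 5 5
DUP      7 5 5 5
MUL      7 5 25
STORE 1  7 5
LOAD 1   7 5 25
ROT      5 25 7
LOAD 1   5 25 7 25
MOD      5 25 7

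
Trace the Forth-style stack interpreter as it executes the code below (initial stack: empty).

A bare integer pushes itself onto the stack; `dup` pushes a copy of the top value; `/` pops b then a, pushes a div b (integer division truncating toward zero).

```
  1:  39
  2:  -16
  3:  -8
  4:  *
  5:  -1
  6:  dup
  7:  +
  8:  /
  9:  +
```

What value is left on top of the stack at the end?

39  -> 39
-16 -> 39 -16
-8  -> 39 -16 -8
*   -> 39 128
-1  -> 39 128 -1
dup -> 39 128 -1 -1
+   -> 39 128 -2
/   -> 39 -64
+   -> -25

-25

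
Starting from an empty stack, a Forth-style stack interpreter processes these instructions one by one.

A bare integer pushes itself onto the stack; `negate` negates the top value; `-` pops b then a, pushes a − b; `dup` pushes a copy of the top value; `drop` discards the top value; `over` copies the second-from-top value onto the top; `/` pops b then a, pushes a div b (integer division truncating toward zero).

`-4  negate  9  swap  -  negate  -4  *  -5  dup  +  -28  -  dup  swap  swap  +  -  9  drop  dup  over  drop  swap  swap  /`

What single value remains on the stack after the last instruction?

-4     -> -4
negate -> 4
9      -> 4 9
swap   -> 9 4
-      -> 5
negate -> -5
-4     -> -5 -4
*      -> 20
-5     -> 20 -5
dup    -> 20 -5 -5
+      -> 20 -10
-28    -> 20 -10 -28
-      -> 20 18
dup    -> 20 18 18
swap   -> 20 18 18
swap   -> 20 18 18
+      -> 20 36
-      -> -16
9      -> -16 9
drop   -> -16
dup    -> -16 -16
over   -> -16 -16 -16
drop   -> -16 -16
swap   -> -16 -16
swap   -> -16 -16
/      -> 1

1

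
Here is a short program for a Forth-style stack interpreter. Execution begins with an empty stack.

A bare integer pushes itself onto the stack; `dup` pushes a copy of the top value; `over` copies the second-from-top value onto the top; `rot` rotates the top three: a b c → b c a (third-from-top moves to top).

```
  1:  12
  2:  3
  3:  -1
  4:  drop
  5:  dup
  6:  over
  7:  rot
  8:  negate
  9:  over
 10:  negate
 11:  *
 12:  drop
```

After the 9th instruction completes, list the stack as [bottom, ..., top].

12     → [12]
3      → [12, 3]
-1     → [12, 3, -1]
drop   → [12, 3]
dup    → [12, 3, 3]
over   → [12, 3, 3, 3]
rot    → [12, 3, 3, 3]
negate → [12, 3, 3, -3]
over   → [12, 3, 3, -3, 3]

[12, 3, 3, -3, 3]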